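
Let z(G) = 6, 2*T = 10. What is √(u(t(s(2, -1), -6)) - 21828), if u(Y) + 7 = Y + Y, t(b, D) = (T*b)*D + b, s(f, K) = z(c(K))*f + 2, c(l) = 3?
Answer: I*√22647 ≈ 150.49*I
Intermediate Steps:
T = 5 (T = (½)*10 = 5)
s(f, K) = 2 + 6*f (s(f, K) = 6*f + 2 = 2 + 6*f)
t(b, D) = b + 5*D*b (t(b, D) = (5*b)*D + b = 5*D*b + b = b + 5*D*b)
u(Y) = -7 + 2*Y (u(Y) = -7 + (Y + Y) = -7 + 2*Y)
√(u(t(s(2, -1), -6)) - 21828) = √((-7 + 2*((2 + 6*2)*(1 + 5*(-6)))) - 21828) = √((-7 + 2*((2 + 12)*(1 - 30))) - 21828) = √((-7 + 2*(14*(-29))) - 21828) = √((-7 + 2*(-406)) - 21828) = √((-7 - 812) - 21828) = √(-819 - 21828) = √(-22647) = I*√22647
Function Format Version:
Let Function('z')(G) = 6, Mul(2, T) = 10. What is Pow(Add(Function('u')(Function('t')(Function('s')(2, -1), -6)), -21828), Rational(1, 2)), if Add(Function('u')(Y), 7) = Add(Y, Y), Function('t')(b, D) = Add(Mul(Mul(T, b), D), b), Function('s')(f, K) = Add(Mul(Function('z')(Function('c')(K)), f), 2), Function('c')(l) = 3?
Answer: Mul(I, Pow(22647, Rational(1, 2))) ≈ Mul(150.49, I)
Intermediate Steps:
T = 5 (T = Mul(Rational(1, 2), 10) = 5)
Function('s')(f, K) = Add(2, Mul(6, f)) (Function('s')(f, K) = Add(Mul(6, f), 2) = Add(2, Mul(6, f)))
Function('t')(b, D) = Add(b, Mul(5, D, b)) (Function('t')(b, D) = Add(Mul(Mul(5, b), D), b) = Add(Mul(5, D, b), b) = Add(b, Mul(5, D, b)))
Function('u')(Y) = Add(-7, Mul(2, Y)) (Function('u')(Y) = Add(-7, Add(Y, Y)) = Add(-7, Mul(2, Y)))
Pow(Add(Function('u')(Function('t')(Function('s')(2, -1), -6)), -21828), Rational(1, 2)) = Pow(Add(Add(-7, Mul(2, Mul(Add(2, Mul(6, 2)), Add(1, Mul(5, -6))))), -21828), Rational(1, 2)) = Pow(Add(Add(-7, Mul(2, Mul(Add(2, 12), Add(1, -30)))), -21828), Rational(1, 2)) = Pow(Add(Add(-7, Mul(2, Mul(14, -29))), -21828), Rational(1, 2)) = Pow(Add(Add(-7, Mul(2, -406)), -21828), Rational(1, 2)) = Pow(Add(Add(-7, -812), -21828), Rational(1, 2)) = Pow(Add(-819, -21828), Rational(1, 2)) = Pow(-22647, Rational(1, 2)) = Mul(I, Pow(22647, Rational(1, 2)))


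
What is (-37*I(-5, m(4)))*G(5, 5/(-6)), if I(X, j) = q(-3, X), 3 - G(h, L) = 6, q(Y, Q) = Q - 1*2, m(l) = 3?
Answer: -777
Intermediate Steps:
q(Y, Q) = -2 + Q (q(Y, Q) = Q - 2 = -2 + Q)
G(h, L) = -3 (G(h, L) = 3 - 1*6 = 3 - 6 = -3)
I(X, j) = -2 + X
(-37*I(-5, m(4)))*G(5, 5/(-6)) = -37*(-2 - 5)*(-3) = -37*(-7)*(-3) = 259*(-3) = -777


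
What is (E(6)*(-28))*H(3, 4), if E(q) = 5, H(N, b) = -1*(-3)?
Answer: -420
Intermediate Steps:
H(N, b) = 3
(E(6)*(-28))*H(3, 4) = (5*(-28))*3 = -140*3 = -420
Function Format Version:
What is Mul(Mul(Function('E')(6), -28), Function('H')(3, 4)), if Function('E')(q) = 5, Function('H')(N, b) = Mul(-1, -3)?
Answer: -420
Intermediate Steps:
Function('H')(N, b) = 3
Mul(Mul(Function('E')(6), -28), Function('H')(3, 4)) = Mul(Mul(5, -28), 3) = Mul(-140, 3) = -420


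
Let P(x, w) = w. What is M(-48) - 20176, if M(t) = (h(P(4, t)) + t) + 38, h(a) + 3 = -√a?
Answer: -20189 - 4*I*√3 ≈ -20189.0 - 6.9282*I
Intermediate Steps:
h(a) = -3 - √a
M(t) = 35 + t - √t (M(t) = ((-3 - √t) + t) + 38 = (-3 + t - √t) + 38 = 35 + t - √t)
M(-48) - 20176 = (35 - 48 - √(-48)) - 20176 = (35 - 48 - 4*I*√3) - 20176 = (-13 - 4*I*√3) - 20176 = -20189 - 4*I*√3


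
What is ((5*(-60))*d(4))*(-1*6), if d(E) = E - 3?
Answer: 1800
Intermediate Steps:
d(E) = -3 + E
((5*(-60))*d(4))*(-1*6) = ((5*(-60))*(-3 + 4))*(-1*6) = -300*1*(-6) = -300*(-6) = 1800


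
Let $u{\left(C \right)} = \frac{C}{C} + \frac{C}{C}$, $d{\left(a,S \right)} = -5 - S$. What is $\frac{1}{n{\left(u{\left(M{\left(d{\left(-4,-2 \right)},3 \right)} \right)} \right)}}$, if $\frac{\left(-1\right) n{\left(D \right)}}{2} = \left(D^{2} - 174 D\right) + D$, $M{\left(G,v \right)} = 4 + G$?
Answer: $\frac{1}{684} \approx 0.001462$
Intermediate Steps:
$u{\left(C \right)} = 2$ ($u{\left(C \right)} = 1 + 1 = 2$)
$n{\left(D \right)} = - 2 D^{2} + 346 D$ ($n{\left(D \right)} = - 2 \left(\left(D^{2} - 174 D\right) + D\right) = - 2 \left(D^{2} - 173 D\right) = - 2 D^{2} + 346 D$)
$\frac{1}{n{\left(u{\left(M{\left(d{\left(-4,-2 \right)},3 \right)} \right)} \right)}} = \frac{1}{2 \cdot 2 \left(173 - 2\right)} = \frac{1}{2 \cdot 2 \cdot 171} = \frac{1}{684}$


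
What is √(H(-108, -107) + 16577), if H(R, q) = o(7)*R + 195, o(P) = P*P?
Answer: 2*√2870 ≈ 107.14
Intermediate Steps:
o(P) = P²
H(R, q) = 195 + 49*R (H(R, q) = 7²*R + 195 = 49*R + 195 = 195 + 49*R)
√(H(-108, -107) + 16577) = √((195 + 49*(-108)) + 16577) = √((195 - 5292) + 16577) = √(-5097 + 16577) = √11480 = 2*√2870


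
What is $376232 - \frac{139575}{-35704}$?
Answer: $\frac{13433126903}{35704} \approx 3.7624 \cdot 10^{5}$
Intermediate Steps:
$376232 - \frac{139575}{-35704} = 376232 - 139575 \left(- \frac{1}{35704}\right) = 376232 - - \frac{139575}{35704} = 376232 + \frac{139575}{35704} = \frac{13433126903}{35704}$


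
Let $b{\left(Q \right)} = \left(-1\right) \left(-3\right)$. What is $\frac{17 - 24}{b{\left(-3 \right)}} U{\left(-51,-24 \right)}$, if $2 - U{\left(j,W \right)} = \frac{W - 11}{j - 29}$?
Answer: $- \frac{175}{48} \approx -3.6458$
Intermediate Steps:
$b{\left(Q \right)} = 3$
$U{\left(j,W \right)} = 2 - \frac{-11 + W}{-29 + j}$ ($U{\left(j,W \right)} = 2 - \frac{W - 11}{j - 29} = 2 - \frac{-11 + W}{-29 + j}$)
$\frac{17 - 24}{b{\left(-3 \right)}} U{\left(-51,-24 \right)} = \frac{17 - 24}{3} \frac{-47 - -24 + 2 \left(-51\right)}{-29 - 51} = \left(-7\right) \frac{1}{3} \frac{-47 + 24 - 102}{-80} = - \frac{7 \left(\left(- \frac{1}{80}\right) \left(-125\right)\right)}{3} = \left(- \frac{7}{3}\right) \frac{25}{16} = - \frac{175}{48}$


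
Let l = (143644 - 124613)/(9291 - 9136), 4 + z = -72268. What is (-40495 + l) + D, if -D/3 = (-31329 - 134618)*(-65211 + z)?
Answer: -10608930759159/155 ≈ -6.8445e+10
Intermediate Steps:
z = -72272 (z = -4 - 72268 = -72272)
l = 19031/155 ≈ 122.78
D = -68444674203 (D = -3*(-31329 - 134618)*(-65211 - 72272) = -(-497841)*(-137483) = -3*22814891401 = -68444674203)
(-40495 + l) + D = (-40495 + 19031/155) - 68444674203 = -6257694/155 - 68444674203 = -10608930759159/155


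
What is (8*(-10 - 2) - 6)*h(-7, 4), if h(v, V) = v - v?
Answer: 0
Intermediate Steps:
h(v, V) = 0
(8*(-10 - 2) - 6)*h(-7, 4) = (8*(-10 - 2) - 6)*0 = (8*(-12) - 6)*0 = (-96 - 6)*0 = -102*0 = 0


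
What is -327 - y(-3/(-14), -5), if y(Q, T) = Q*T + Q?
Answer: -2283/7 ≈ -326.14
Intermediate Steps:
y(Q, T) = Q + Q*T
-327 - y(-3/(-14), -5) = -327 - (-3/(-14))*(1 - 5) = -327 - (-3*(-1/14))*(-4) = -327 - 3*(-4)/14 = -327 - 1*(-6/7) = -327 + 6/7 = -2283/7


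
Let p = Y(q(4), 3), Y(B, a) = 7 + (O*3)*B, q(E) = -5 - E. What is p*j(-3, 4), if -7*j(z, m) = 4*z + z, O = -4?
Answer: 1725/7 ≈ 246.43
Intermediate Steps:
Y(B, a) = 7 - 12*B (Y(B, a) = 7 + (-4*3)*B = 7 - 12*B)
j(z, m) = -5*z/7 (j(z, m) = -(4*z + z)/7 = -5*z/7)
p = 115 (p = 7 - 12*(-5 - 1*4) = 7 - 12*(-5 - 4) = 7 - 12*(-9) = 7 + 108 = 115)
p*j(-3, 4) = 115*(-5/7*(-3)) = 115*(15/7) = 1725/7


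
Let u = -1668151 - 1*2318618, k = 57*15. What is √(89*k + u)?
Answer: I*√3910674 ≈ 1977.5*I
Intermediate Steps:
k = 855
u = -3986769 (u = -1668151 - 2318618 = -3986769)
√(89*k + u) = √(89*855 - 3986769) = √(76095 - 3986769) = √(-3910674) = I*√3910674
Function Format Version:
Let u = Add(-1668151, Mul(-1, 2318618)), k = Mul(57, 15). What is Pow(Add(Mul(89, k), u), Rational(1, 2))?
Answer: Mul(I, Pow(3910674, Rational(1, 2))) ≈ Mul(1977.5, I)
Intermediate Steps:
k = 855
u = -3986769 (u = Add(-1668151, -2318618) = -3986769)
Pow(Add(Mul(89, k), u), Rational(1, 2)) = Pow(Add(Mul(89, 855), -3986769), Rational(1, 2)) = Pow(Add(76095, -3986769), Rational(1, 2)) = Pow(-3910674, Rational(1, 2)) = Mul(I, Pow(3910674, Rational(1, 2)))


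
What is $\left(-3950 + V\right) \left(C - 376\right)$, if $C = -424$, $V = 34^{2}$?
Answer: $2235200$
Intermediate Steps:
$V = 1156$
$\left(-3950 + V\right) \left(C - 376\right) = \left(-3950 + 1156\right) \left(-424 - 376\right) = \left(-2794\right) \left(-800\right) = 2235200$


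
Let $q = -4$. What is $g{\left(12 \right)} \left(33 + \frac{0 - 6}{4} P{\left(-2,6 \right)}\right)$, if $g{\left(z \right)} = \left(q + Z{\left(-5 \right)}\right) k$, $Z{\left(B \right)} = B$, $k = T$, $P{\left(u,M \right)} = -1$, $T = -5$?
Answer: $\frac{3105}{2} \approx 1552.5$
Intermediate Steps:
$k = -5$
$g{\left(z \right)} = 45$ ($g{\left(z \right)} = \left(-4 - 5\right) \left(-5\right) = \left(-9\right) \left(-5\right) = 45$)
$g{\left(12 \right)} \left(33 + \frac{0 - 6}{4} P{\left(-2,6 \right)}\right) = 45 \left(33 + \frac{0 - 6}{4} \left(-1\right)\right) = 45 \left(33 + \frac{1}{4} \left(-6\right) \left(-1\right)\right) = 45 \left(33 - - \frac{3}{2}\right) = 45 \left(33 + \frac{3}{2}\right) = 45 \cdot \frac{69}{2} = \frac{3105}{2}$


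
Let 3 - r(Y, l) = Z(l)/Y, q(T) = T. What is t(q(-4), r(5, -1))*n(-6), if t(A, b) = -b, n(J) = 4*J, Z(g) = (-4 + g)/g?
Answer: 48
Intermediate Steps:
Z(g) = (-4 + g)/g
r(Y, l) = 3 - (-4 + l)/(Y*l) (r(Y, l) = 3 - (-4 + l)/l/Y = 3 - (-4 + l)/(Y*l))
t(q(-4), r(5, -1))*n(-6) = (-(3 - 1/5 + 4/(5*(-1))))*(4*(-6)) = -(3 - 1*1/5 + 4*(1/5)*(-1))*(-24) = -(3 - 1/5 - 4/5)*(-24) = -1*2*(-24) = -2*(-24) = 48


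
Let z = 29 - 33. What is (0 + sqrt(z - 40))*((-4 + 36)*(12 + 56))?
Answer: 4352*I*sqrt(11) ≈ 14434.0*I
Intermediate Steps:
z = -4
(0 + sqrt(z - 40))*((-4 + 36)*(12 + 56)) = (0 + sqrt(-4 - 40))*((-4 + 36)*(12 + 56)) = (0 + sqrt(-44))*(32*68) = (0 + 2*I*sqrt(11))*2176 = (2*I*sqrt(11))*2176 = 4352*I*sqrt(11)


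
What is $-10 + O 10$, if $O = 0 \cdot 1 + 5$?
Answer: $40$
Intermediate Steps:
$O = 5$ ($O = 0 + 5 = 5$)
$-10 + O 10 = -10 + 5 \cdot 10 = -10 + 50 = 40$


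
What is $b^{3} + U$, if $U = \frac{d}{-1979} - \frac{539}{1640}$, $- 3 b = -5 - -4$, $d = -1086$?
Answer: $\frac{22533253}{87630120} \approx 0.25714$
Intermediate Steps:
$b = \frac{1}{3}$ ($b = - \frac{-5 - -4}{3} = - \frac{-5 + 4}{3} = \left(- \frac{1}{3}\right) \left(-1\right) = \frac{1}{3} \approx 0.33333$)
$U = \frac{714359}{3245560}$ ($U = - \frac{1086}{-1979} - \frac{539}{1640} = \left(-1086\right) \left(- \frac{1}{1979}\right) - \frac{539}{1640} = \frac{1086}{1979} - \frac{539}{1640} = \frac{714359}{3245560} \approx 0.2201$)
$b^{3} + U = \left(\frac{1}{3}\right)^{3} + \frac{714359}{3245560} = \frac{1}{27} + \frac{714359}{3245560} = \frac{22533253}{87630120}$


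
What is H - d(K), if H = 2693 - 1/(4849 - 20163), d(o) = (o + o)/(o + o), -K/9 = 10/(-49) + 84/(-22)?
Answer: 41225289/15314 ≈ 2692.0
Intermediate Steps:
K = 19512/539 (K = -9*(10/(-49) + 84/(-22)) = -9*(10*(-1/49) + 84*(-1/22)) = -9*(-10/49 - 42/11) = -9*(-2168/539) = 19512/539 ≈ 36.200)
d(o) = 1 (d(o) = (2*o)/((2*o)) = (2*o)*(1/(2*o)) = 1)
H = 41240603/15314 (H = 2693 - 1/(-15314) = 2693 - 1*(-1/15314) = 2693 + 1/15314 = 41240603/15314 ≈ 2693.0)
H - d(K) = 41240603/15314 - 1*1 = 41240603/15314 - 1 = 41225289/15314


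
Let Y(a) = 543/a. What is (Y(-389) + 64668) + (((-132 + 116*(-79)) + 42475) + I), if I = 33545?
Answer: 51110945/389 ≈ 1.3139e+5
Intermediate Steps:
(Y(-389) + 64668) + (((-132 + 116*(-79)) + 42475) + I) = (543/(-389) + 64668) + (((-132 + 116*(-79)) + 42475) + 33545) = (543*(-1/389) + 64668) + (((-132 - 9164) + 42475) + 33545) = (-543/389 + 64668) + ((-9296 + 42475) + 33545) = 25155309/389 + (33179 + 33545) = 25155309/389 + 66724 = 51110945/389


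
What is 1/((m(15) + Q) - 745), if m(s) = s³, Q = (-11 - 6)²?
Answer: 1/2919 ≈ 0.00034258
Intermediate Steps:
Q = 289 (Q = (-17)² = 289)
1/((m(15) + Q) - 745) = 1/((15³ + 289) - 745) = 1/((3375 + 289) - 745) = 1/(3664 - 745) = 1/2919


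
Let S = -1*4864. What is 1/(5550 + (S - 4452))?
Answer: -1/3766 ≈ -0.00026553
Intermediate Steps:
S = -4864
1/(5550 + (S - 4452)) = 1/(5550 + (-4864 - 4452)) = 1/(5550 - 9316) = 1/(-3766) = -1/3766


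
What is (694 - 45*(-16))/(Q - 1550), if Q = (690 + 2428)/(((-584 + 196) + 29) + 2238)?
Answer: -1328453/1454666 ≈ -0.91324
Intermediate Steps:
Q = 3118/1879 (Q = 3118/((-388 + 29) + 2238) = 3118/(-359 + 2238) = 3118/1879 ≈ 1.6594)
(694 - 45*(-16))/(Q - 1550) = (694 - 45*(-16))/(3118/1879 - 1550) = (694 + 720)/(-2909332/1879) = 1414*(-1879/2909332) = -1328453/1454666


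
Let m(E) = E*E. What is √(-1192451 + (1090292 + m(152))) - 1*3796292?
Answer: -3796292 + I*√79055 ≈ -3.7963e+6 + 281.17*I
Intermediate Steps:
m(E) = E²
√(-1192451 + (1090292 + m(152))) - 1*3796292 = √(-1192451 + (1090292 + 152²)) - 1*3796292 = √(-1192451 + (1090292 + 23104)) - 3796292 = √(-1192451 + 1113396) - 3796292 = √(-79055) - 3796292 = I*√79055 - 3796292 = -3796292 + I*√79055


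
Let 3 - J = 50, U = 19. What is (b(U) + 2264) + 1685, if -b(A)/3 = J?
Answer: 4090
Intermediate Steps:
J = -47 (J = 3 - 1*50 = 3 - 50 = -47)
b(A) = 141 (b(A) = -3*(-47) = 141)
(b(U) + 2264) + 1685 = (141 + 2264) + 1685 = 2405 + 1685 = 4090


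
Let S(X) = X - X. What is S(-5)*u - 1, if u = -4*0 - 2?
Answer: -1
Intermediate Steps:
S(X) = 0
u = -2 (u = 0 - 2 = -2)
S(-5)*u - 1 = 0*(-2) - 1 = 0 - 1 = -1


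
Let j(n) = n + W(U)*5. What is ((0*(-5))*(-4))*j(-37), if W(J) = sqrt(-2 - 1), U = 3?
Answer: 0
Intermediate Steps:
W(J) = I*sqrt(3) (W(J) = sqrt(-3) = I*sqrt(3))
j(n) = n + 5*I*sqrt(3) (j(n) = n + (I*sqrt(3))*5 = n + 5*I*sqrt(3))
((0*(-5))*(-4))*j(-37) = ((0*(-5))*(-4))*(-37 + 5*I*sqrt(3)) = (0*(-4))*(-37 + 5*I*sqrt(3)) = 0*(-37 + 5*I*sqrt(3)) = 0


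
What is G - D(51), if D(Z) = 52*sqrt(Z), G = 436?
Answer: 436 - 52*sqrt(51) ≈ 64.646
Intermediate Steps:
G - D(51) = 436 - 52*sqrt(51)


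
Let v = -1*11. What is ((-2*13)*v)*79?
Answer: 22594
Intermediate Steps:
v = -11
((-2*13)*v)*79 = (-2*13*(-11))*79 = -26*(-11)*79 = 286*79 = 22594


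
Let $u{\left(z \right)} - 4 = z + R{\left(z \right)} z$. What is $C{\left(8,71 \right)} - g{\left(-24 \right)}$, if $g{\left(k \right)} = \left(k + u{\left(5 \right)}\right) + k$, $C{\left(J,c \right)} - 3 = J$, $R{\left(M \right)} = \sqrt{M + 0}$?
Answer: $50 - 5 \sqrt{5} \approx 38.82$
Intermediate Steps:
$R{\left(M \right)} = \sqrt{M}$
$C{\left(J,c \right)} = 3 + J$
$u{\left(z \right)} = 4 + z + z^{\frac{3}{2}}$ ($u{\left(z \right)} = 4 + \left(z + \sqrt{z} z\right) = 4 + \left(z + z^{\frac{3}{2}}\right) = 4 + z + z^{\frac{3}{2}}$)
$g{\left(k \right)} = 9 + 2 k + 5 \sqrt{5}$ ($g{\left(k \right)} = \left(k + \left(4 + 5 + 5^{\frac{3}{2}}\right)\right) + k = \left(k + \left(4 + 5 + 5 \sqrt{5}\right)\right) + k = \left(k + \left(9 + 5 \sqrt{5}\right)\right) + k = \left(9 + k + 5 \sqrt{5}\right) + k = 9 + 2 k + 5 \sqrt{5}$)
$C{\left(8,71 \right)} - g{\left(-24 \right)} = \left(3 + 8\right) - \left(9 + 2 \left(-24\right) + 5 \sqrt{5}\right) = 11 - \left(9 - 48 + 5 \sqrt{5}\right) = 11 - \left(-39 + 5 \sqrt{5}\right) = 11 + \left(39 - 5 \sqrt{5}\right) = 50 - 5 \sqrt{5}$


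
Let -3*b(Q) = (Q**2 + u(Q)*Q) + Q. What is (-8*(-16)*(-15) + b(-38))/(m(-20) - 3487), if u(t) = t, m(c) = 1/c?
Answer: 200/243 ≈ 0.82305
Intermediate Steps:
b(Q) = -2*Q**2/3 - Q/3 (b(Q) = -((Q**2 + Q*Q) + Q)/3 = -((Q**2 + Q**2) + Q)/3 = -(2*Q**2 + Q)/3 = -(Q + 2*Q**2)/3 = -2*Q**2/3 - Q/3)
(-8*(-16)*(-15) + b(-38))/(m(-20) - 3487) = (-8*(-16)*(-15) - 1/3*(-38)*(1 + 2*(-38)))/(1/(-20) - 3487) = (128*(-15) - 1/3*(-38)*(1 - 76))/(-1/20 - 3487) = (-1920 - 1/3*(-38)*(-75))/(-69741/20) = (-1920 - 950)*(-20/69741) = -2870*(-20/69741) = 200/243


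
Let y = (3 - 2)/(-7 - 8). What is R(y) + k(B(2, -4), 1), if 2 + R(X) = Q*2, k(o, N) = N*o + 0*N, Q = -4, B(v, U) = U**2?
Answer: 6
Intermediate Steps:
k(o, N) = N*o (k(o, N) = N*o + 0 = N*o)
y = -1/15 (y = 1/(-15) = 1*(-1/15) = -1/15 ≈ -0.066667)
R(X) = -10 (R(X) = -2 - 4*2 = -2 - 8 = -10)
R(y) + k(B(2, -4), 1) = -10 + 1*(-4)**2 = -10 + 1*16 = -10 + 16 = 6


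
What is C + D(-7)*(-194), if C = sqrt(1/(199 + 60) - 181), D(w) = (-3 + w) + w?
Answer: 3298 + I*sqrt(12141402)/259 ≈ 3298.0 + 13.453*I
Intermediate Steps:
D(w) = -3 + 2*w
C = I*sqrt(12141402)/259 (C = sqrt(1/259 - 181) = sqrt(-46878/259) = I*sqrt(12141402)/259 ≈ 13.453*I)
C + D(-7)*(-194) = I*sqrt(12141402)/259 + (-3 + 2*(-7))*(-194) = I*sqrt(12141402)/259 + (-3 - 14)*(-194) = I*sqrt(12141402)/259 - 17*(-194) = I*sqrt(12141402)/259 + 3298 = 3298 + I*sqrt(12141402)/259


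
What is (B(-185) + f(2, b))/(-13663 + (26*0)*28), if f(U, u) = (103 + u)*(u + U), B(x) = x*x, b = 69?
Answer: -46437/13663 ≈ -3.3987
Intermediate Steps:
B(x) = x**2
f(U, u) = (103 + u)*(U + u)
(B(-185) + f(2, b))/(-13663 + (26*0)*28) = ((-185)**2 + (69**2 + 103*2 + 103*69 + 2*69))/(-13663 + (26*0)*28) = (34225 + (4761 + 206 + 7107 + 138))/(-13663 + 0*28) = (34225 + 12212)/(-13663 + 0) = 46437/(-13663) = 46437*(-1/13663) = -46437/13663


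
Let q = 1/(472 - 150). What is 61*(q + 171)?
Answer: 3358843/322 ≈ 10431.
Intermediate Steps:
q = 1/322 ≈ 0.0031056
61*(q + 171) = 61*(1/322 + 171) = 61*(55063/322) = 3358843/322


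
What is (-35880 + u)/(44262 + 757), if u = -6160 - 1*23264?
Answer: -65304/45019 ≈ -1.4506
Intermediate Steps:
u = -29424 (u = -6160 - 23264 = -29424)
(-35880 + u)/(44262 + 757) = (-35880 - 29424)/(44262 + 757) = -65304/45019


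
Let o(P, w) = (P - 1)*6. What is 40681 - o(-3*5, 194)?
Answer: 40777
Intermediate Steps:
o(P, w) = -6 + 6*P (o(P, w) = (-1 + P)*6 = -6 + 6*P)
40681 - o(-3*5, 194) = 40681 - (-6 + 6*(-3*5)) = 40681 - (-6 + 6*(-15)) = 40681 - (-6 - 90) = 40681 - 1*(-96) = 40681 + 96 = 40777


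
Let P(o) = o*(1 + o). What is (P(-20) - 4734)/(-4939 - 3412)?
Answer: 622/1193 ≈ 0.52137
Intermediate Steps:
(P(-20) - 4734)/(-4939 - 3412) = (-20*(1 - 20) - 4734)/(-4939 - 3412) = (-20*(-19) - 4734)/(-8351) = (380 - 4734)*(-1/8351) = -4354*(-1/8351) = 622/1193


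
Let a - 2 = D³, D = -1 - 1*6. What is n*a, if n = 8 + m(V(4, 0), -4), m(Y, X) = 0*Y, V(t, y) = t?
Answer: -2728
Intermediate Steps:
m(Y, X) = 0
D = -7 (D = -1 - 6 = -7)
a = -341 (a = 2 + (-7)³ = 2 - 343 = -341)
n = 8 (n = 8 + 0 = 8)
n*a = 8*(-341) = -2728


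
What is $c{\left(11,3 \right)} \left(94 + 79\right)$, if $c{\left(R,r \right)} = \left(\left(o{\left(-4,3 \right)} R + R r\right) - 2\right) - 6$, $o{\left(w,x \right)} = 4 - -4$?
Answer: $19549$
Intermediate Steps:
$o{\left(w,x \right)} = 8$ ($o{\left(w,x \right)} = 4 + 4 = 8$)
$c{\left(R,r \right)} = -8 + 8 R + R r$ ($c{\left(R,r \right)} = \left(\left(8 R + R r\right) - 2\right) - 6 = \left(-2 + 8 R + R r\right) - 6 = -8 + 8 R + R r$)
$c{\left(11,3 \right)} \left(94 + 79\right) = \left(-8 + 8 \cdot 11 + 11 \cdot 3\right) \left(94 + 79\right) = \left(-8 + 88 + 33\right) 173 = 113 \cdot 173 = 19549$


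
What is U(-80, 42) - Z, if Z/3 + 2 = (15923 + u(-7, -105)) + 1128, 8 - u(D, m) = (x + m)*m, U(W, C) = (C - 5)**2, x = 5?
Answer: -18302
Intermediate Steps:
U(W, C) = (-5 + C)**2
u(D, m) = 8 - m*(5 + m) (u(D, m) = 8 - (5 + m)*m = 8 - m*(5 + m))
Z = 19671 (Z = -6 + 3*((15923 + (8 - 1*(-105)**2 - 5*(-105))) + 1128) = -6 + 3*((15923 + (8 - 1*11025 + 525)) + 1128) = -6 + 3*((15923 + (8 - 11025 + 525)) + 1128) = -6 + 3*((15923 - 10492) + 1128) = -6 + 3*(5431 + 1128) = -6 + 3*6559 = -6 + 19677 = 19671)
U(-80, 42) - Z = (-5 + 42)**2 - 1*19671 = 37**2 - 19671 = 1369 - 19671 = -18302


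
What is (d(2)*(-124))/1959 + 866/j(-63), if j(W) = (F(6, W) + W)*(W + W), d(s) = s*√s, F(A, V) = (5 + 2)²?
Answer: 433/882 - 248*√2/1959 ≈ 0.31190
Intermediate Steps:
F(A, V) = 49 (F(A, V) = 7² = 49)
d(s) = s^(3/2)
j(W) = 2*W*(49 + W) (j(W) = (49 + W)*(W + W) = (49 + W)*(2*W) = 2*W*(49 + W))
(d(2)*(-124))/1959 + 866/j(-63) = (2^(3/2)*(-124))/1959 + 866/((2*(-63)*(49 - 63))) = ((2*√2)*(-124))*(1/1959) + 866/((2*(-63)*(-14))) = -248*√2*(1/1959) + 866/1764 = -248*√2/1959 + 866*(1/1764) = -248*√2/1959 + 433/882 = 433/882 - 248*√2/1959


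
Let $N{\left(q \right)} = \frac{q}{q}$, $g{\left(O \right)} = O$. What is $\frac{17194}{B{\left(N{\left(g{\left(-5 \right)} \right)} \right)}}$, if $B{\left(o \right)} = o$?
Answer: $17194$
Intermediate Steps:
$N{\left(q \right)} = 1$
$\frac{17194}{B{\left(N{\left(g{\left(-5 \right)} \right)} \right)}} = \frac{17194}{1} = 17194 \cdot 1 = 17194$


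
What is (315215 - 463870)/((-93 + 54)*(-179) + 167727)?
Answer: -148655/174708 ≈ -0.85088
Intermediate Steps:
(315215 - 463870)/((-93 + 54)*(-179) + 167727) = -148655/(-39*(-179) + 167727) = -148655/(6981 + 167727) = -148655/174708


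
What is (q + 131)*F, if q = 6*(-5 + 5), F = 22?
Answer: 2882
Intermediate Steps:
q = 0 (q = 6*0 = 0)
(q + 131)*F = (0 + 131)*22 = 131*22 = 2882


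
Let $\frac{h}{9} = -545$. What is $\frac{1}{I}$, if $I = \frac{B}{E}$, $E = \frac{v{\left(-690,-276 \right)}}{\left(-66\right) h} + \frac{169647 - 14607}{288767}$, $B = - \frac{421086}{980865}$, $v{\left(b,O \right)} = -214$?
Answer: $- \frac{546334209421207}{437379880240314} \approx -1.2491$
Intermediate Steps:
$h = -4905$ ($h = 9 \left(-545\right) = -4905$)
$B = - \frac{140362}{326955}$ ($B = \left(-421086\right) \frac{1}{980865} = - \frac{140362}{326955} \approx -0.4293$)
$E = \frac{25064651531}{46741270455}$ ($E = - \frac{214}{\left(-66\right) \left(-4905\right)} + \frac{169647 - 14607}{288767} = - \frac{214}{323730} + \left(169647 - 14607\right) \frac{1}{288767} = \left(-214\right) \frac{1}{323730} + 155040 \cdot \frac{1}{288767} = - \frac{107}{161865} + \frac{155040}{288767} = \frac{25064651531}{46741270455} \approx 0.53624$)
$I = - \frac{437379880240314}{546334209421207}$ ($I = - \frac{140362}{326955 \cdot \frac{25064651531}{46741270455}} = \left(- \frac{140362}{326955}\right) \frac{46741270455}{25064651531} = - \frac{437379880240314}{546334209421207} \approx -0.80057$)
$\frac{1}{I} = \frac{1}{- \frac{437379880240314}{546334209421207}} = - \frac{546334209421207}{437379880240314}$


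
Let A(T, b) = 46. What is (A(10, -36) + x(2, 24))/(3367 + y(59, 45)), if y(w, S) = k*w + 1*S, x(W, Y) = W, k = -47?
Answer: 16/213 ≈ 0.075117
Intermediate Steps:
y(w, S) = S - 47*w (y(w, S) = -47*w + 1*S = -47*w + S = S - 47*w)
(A(10, -36) + x(2, 24))/(3367 + y(59, 45)) = (46 + 2)/(3367 + (45 - 47*59)) = 48/(3367 + (45 - 2773)) = 48/(3367 - 2728) = 48/639 = 48*(1/639) = 16/213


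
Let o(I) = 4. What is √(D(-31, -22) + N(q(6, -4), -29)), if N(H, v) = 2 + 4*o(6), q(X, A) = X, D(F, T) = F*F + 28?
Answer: √1007 ≈ 31.733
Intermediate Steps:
D(F, T) = 28 + F² (D(F, T) = F² + 28 = 28 + F²)
N(H, v) = 18 (N(H, v) = 2 + 4*4 = 2 + 16 = 18)
√(D(-31, -22) + N(q(6, -4), -29)) = √((28 + (-31)²) + 18) = √((28 + 961) + 18) = √(989 + 18) = √1007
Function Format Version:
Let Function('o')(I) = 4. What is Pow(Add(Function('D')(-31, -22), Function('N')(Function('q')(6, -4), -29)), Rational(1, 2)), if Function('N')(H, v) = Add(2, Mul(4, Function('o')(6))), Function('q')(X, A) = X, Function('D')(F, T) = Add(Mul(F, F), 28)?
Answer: Pow(1007, Rational(1, 2)) ≈ 31.733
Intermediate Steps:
Function('D')(F, T) = Add(28, Pow(F, 2)) (Function('D')(F, T) = Add(Pow(F, 2), 28) = Add(28, Pow(F, 2)))
Function('N')(H, v) = 18 (Function('N')(H, v) = Add(2, Mul(4, 4)) = Add(2, 16) = 18)
Pow(Add(Function('D')(-31, -22), Function('N')(Function('q')(6, -4), -29)), Rational(1, 2)) = Pow(Add(Add(28, Pow(-31, 2)), 18), Rational(1, 2)) = Pow(Add(Add(28, 961), 18), Rational(1, 2)) = Pow(Add(989, 18), Rational(1, 2)) = Pow(1007, Rational(1, 2))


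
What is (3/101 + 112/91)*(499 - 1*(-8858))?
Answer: 15485835/1313 ≈ 11794.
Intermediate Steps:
(3/101 + 112/91)*(499 - 1*(-8858)) = (3*(1/101) + 112*(1/91))*(499 + 8858) = (3/101 + 16/13)*9357 = (1655/1313)*9357 = 15485835/1313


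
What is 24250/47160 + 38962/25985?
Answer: 246758417/122545260 ≈ 2.0136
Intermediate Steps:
24250/47160 + 38962/25985 = 24250*(1/47160) + 38962*(1/25985) = 2425/4716 + 38962/25985 = 246758417/122545260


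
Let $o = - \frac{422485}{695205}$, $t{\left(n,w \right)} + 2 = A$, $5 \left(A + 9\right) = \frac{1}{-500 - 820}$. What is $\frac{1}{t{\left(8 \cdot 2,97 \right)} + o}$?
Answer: $- \frac{43698600}{507247421} \approx -0.086149$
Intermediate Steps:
$A = - \frac{59401}{6600}$ ($A = -9 + \frac{1}{5 \left(-500 - 820\right)} = -9 + \frac{1}{5 \left(-1320\right)} = -9 + \frac{1}{5} \left(- \frac{1}{1320}\right) = -9 - \frac{1}{6600} = - \frac{59401}{6600} \approx -9.0002$)
$t{\left(n,w \right)} = - \frac{72601}{6600}$ ($t{\left(n,w \right)} = -2 - \frac{59401}{6600} = - \frac{72601}{6600}$)
$o = - \frac{12071}{19863}$ ($o = \left(-422485\right) \frac{1}{695205} = - \frac{12071}{19863} \approx -0.60771$)
$\frac{1}{t{\left(8 \cdot 2,97 \right)} + o} = \frac{1}{- \frac{72601}{6600} - \frac{12071}{19863}} = \frac{1}{- \frac{507247421}{43698600}} = - \frac{43698600}{507247421}$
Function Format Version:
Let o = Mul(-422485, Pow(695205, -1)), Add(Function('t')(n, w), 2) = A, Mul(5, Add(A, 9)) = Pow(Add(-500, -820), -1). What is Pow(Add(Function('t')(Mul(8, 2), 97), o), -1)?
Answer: Rational(-43698600, 507247421) ≈ -0.086149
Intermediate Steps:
A = Rational(-59401, 6600) (A = Add(-9, Mul(Rational(1, 5), Pow(Add(-500, -820), -1))) = Add(-9, Mul(Rational(1, 5), Pow(-1320, -1))) = Add(-9, Mul(Rational(1, 5), Rational(-1, 1320))) = Add(-9, Rational(-1, 6600)) = Rational(-59401, 6600) ≈ -9.0002)
Function('t')(n, w) = Rational(-72601, 6600) (Function('t')(n, w) = Add(-2, Rational(-59401, 6600)) = Rational(-72601, 6600))
o = Rational(-12071, 19863) (o = Mul(-422485, Rational(1, 695205)) = Rational(-12071, 19863) ≈ -0.60771)
Pow(Add(Function('t')(Mul(8, 2), 97), o), -1) = Pow(Add(Rational(-72601, 6600), Rational(-12071, 19863)), -1) = Pow(Rational(-507247421, 43698600), -1) = Rational(-43698600, 507247421)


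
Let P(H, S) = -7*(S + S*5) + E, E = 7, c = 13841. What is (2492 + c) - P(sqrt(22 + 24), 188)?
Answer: 24222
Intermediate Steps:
P(H, S) = 7 - 42*S (P(H, S) = -7*(S + S*5) + 7 = -7*(S + 5*S) + 7 = -42*S + 7 = 7 - 42*S)
(2492 + c) - P(sqrt(22 + 24), 188) = (2492 + 13841) - (7 - 42*188) = 16333 - (7 - 7896) = 16333 - 1*(-7889) = 16333 + 7889 = 24222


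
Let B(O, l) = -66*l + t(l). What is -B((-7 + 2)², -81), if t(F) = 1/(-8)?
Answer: -42767/8 ≈ -5345.9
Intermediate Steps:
t(F) = -⅛
B(O, l) = -⅛ - 66*l (B(O, l) = -66*l - ⅛ = -⅛ - 66*l)
-B((-7 + 2)², -81) = -(-⅛ - 66*(-81)) = -(-⅛ + 5346) = -1*42767/8 = -42767/8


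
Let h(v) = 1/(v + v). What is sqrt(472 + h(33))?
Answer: sqrt(2056098)/66 ≈ 21.726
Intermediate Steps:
h(v) = 1/(2*v)
sqrt(472 + h(33)) = sqrt(472 + (1/2)/33) = sqrt(472 + (1/2)*(1/33)) = sqrt(472 + 1/66) = sqrt(31153/66) = sqrt(2056098)/66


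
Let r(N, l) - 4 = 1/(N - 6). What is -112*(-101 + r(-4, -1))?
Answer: 54376/5 ≈ 10875.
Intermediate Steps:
r(N, l) = 4 + 1/(-6 + N) (r(N, l) = 4 + 1/(N - 6) = 4 + 1/(-6 + N))
-112*(-101 + r(-4, -1)) = -112*(-101 + (-23 + 4*(-4))/(-6 - 4)) = -112*(-101 + (-23 - 16)/(-10)) = -112*(-101 - ⅒*(-39)) = -112*(-101 + 39/10) = -112*(-971/10) = 54376/5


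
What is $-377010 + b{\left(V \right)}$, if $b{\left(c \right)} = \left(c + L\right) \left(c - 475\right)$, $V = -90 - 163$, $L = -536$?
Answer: $197382$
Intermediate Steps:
$V = -253$
$b{\left(c \right)} = \left(-536 + c\right) \left(-475 + c\right)$ ($b{\left(c \right)} = \left(c - 536\right) \left(c - 475\right) = \left(-536 + c\right) \left(c - 475\right) = \left(-536 + c\right) \left(-475 + c\right)$)
$-377010 + b{\left(V \right)} = -377010 + \left(254600 + \left(-253\right)^{2} - -255783\right) = -377010 + \left(254600 + 64009 + 255783\right) = -377010 + 574392 = 197382$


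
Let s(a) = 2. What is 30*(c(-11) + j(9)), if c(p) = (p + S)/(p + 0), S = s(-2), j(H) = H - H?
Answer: 270/11 ≈ 24.545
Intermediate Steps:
j(H) = 0
S = 2
c(p) = (2 + p)/p (c(p) = (p + 2)/(p + 0) = (2 + p)/p)
30*(c(-11) + j(9)) = 30*((2 - 11)/(-11) + 0) = 30*(-1/11*(-9) + 0) = 30*(9/11 + 0) = 30*(9/11) = 270/11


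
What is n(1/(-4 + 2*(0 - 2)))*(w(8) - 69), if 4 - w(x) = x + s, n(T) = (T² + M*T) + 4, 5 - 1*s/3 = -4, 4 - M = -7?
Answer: -4225/16 ≈ -264.06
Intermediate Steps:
M = 11 (M = 4 - 1*(-7) = 4 + 7 = 11)
s = 27 (s = 15 - 3*(-4) = 15 + 12 = 27)
n(T) = 4 + T² + 11*T (n(T) = (T² + 11*T) + 4 = 4 + T² + 11*T)
w(x) = -23 - x (w(x) = 4 - (x + 27) = 4 - (27 + x) = 4 + (-27 - x) = -23 - x)
n(1/(-4 + 2*(0 - 2)))*(w(8) - 69) = (4 + (1/(-4 + 2*(0 - 2)))² + 11/(-4 + 2*(0 - 2)))*((-23 - 1*8) - 69) = (4 + (1/(-4 + 2*(-2)))² + 11/(-4 + 2*(-2)))*((-23 - 8) - 69) = (4 + (1/(-4 - 4))² + 11/(-4 - 4))*(-31 - 69) = (4 + (1/(-8))² + 11/(-8))*(-100) = (4 + (-⅛)² + 11*(-⅛))*(-100) = (4 + 1/64 - 11/8)*(-100) = (169/64)*(-100) = -4225/16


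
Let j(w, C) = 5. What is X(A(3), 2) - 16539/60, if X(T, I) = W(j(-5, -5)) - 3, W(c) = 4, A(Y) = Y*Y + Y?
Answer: -5493/20 ≈ -274.65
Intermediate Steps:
A(Y) = Y + Y**2 (A(Y) = Y**2 + Y = Y + Y**2)
X(T, I) = 1 (X(T, I) = 4 - 3 = 1)
X(A(3), 2) - 16539/60 = 1 - 16539/60 = 1 - 149*37/20 = 1 - 5513/20 = -5493/20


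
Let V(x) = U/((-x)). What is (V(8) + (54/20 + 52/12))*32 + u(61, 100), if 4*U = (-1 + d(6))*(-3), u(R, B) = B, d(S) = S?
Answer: 5101/15 ≈ 340.07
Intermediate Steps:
U = -15/4 (U = ((-1 + 6)*(-3))/4 = (5*(-3))/4 = (¼)*(-15) = -15/4 ≈ -3.7500)
V(x) = 15/(4*x) (V(x) = -15*(-1/x)/4 = -(-15)/(4*x) = 15/(4*x))
(V(8) + (54/20 + 52/12))*32 + u(61, 100) = ((15/4)/8 + (54/20 + 52/12))*32 + 100 = ((15/4)*(⅛) + (54*(1/20) + 52*(1/12)))*32 + 100 = (15/32 + (27/10 + 13/3))*32 + 100 = (15/32 + 211/30)*32 + 100 = (3601/480)*32 + 100 = 3601/15 + 100 = 5101/15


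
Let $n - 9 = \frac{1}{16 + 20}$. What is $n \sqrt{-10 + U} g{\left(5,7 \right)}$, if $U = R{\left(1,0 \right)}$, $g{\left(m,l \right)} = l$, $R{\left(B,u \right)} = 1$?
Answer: $\frac{2275 i}{12} \approx 189.58 i$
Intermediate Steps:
$U = 1$
$n = \frac{325}{36}$ ($n = 9 + \frac{1}{16 + 20} = 9 + \frac{1}{36} = \frac{325}{36} \approx 9.0278$)
$n \sqrt{-10 + U} g{\left(5,7 \right)} = \frac{325 \sqrt{-10 + 1}}{36} \cdot 7 = \frac{325 \sqrt{-9}}{36} \cdot 7 = \frac{325 \cdot 3 i}{36} \cdot 7 = \frac{325 i}{12} \cdot 7 = \frac{2275 i}{12}$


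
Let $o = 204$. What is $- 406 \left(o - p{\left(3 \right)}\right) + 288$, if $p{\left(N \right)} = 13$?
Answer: $-77258$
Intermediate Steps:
$- 406 \left(o - p{\left(3 \right)}\right) + 288 = - 406 \left(204 - 13\right) + 288 = \left(-406\right) 191 + 288 = -77546 + 288 = -77258$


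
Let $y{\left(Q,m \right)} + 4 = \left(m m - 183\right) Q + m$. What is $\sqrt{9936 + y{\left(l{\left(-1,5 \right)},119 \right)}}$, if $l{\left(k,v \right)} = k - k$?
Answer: $23 \sqrt{19} \approx 100.25$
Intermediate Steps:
$l{\left(k,v \right)} = 0$
$y{\left(Q,m \right)} = -4 + m + Q \left(-183 + m^{2}\right)$ ($y{\left(Q,m \right)} = -4 + \left(\left(m m - 183\right) Q + m\right) = -4 + \left(\left(m^{2} - 183\right) Q + m\right) = -4 + \left(\left(-183 + m^{2}\right) Q + m\right) = -4 + \left(Q \left(-183 + m^{2}\right) + m\right) = -4 + \left(m + Q \left(-183 + m^{2}\right)\right) = -4 + m + Q \left(-183 + m^{2}\right)$)
$\sqrt{9936 + y{\left(l{\left(-1,5 \right)},119 \right)}} = \sqrt{9936 + \left(-4 + 119 - 0 + 0 \cdot 119^{2}\right)} = \sqrt{9936 + \left(-4 + 119 + 0 + 0 \cdot 14161\right)} = \sqrt{9936 + \left(-4 + 119 + 0 + 0\right)} = \sqrt{9936 + 115} = \sqrt{10051} = 23 \sqrt{19}$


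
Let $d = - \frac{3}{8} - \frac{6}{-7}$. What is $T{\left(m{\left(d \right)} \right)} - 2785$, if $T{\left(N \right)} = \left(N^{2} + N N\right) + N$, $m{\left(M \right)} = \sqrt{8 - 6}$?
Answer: $-2781 + \sqrt{2} \approx -2779.6$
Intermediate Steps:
$d = \frac{27}{56}$ ($d = \left(-3\right) \frac{1}{8} - - \frac{6}{7} = - \frac{3}{8} + \frac{6}{7} = \frac{27}{56} \approx 0.48214$)
$m{\left(M \right)} = \sqrt{2}$
$T{\left(N \right)} = N + 2 N^{2}$ ($T{\left(N \right)} = \left(N^{2} + N^{2}\right) + N = 2 N^{2} + N = N + 2 N^{2}$)
$T{\left(m{\left(d \right)} \right)} - 2785 = \sqrt{2} \left(1 + 2 \sqrt{2}\right) - 2785 = -2785 + \sqrt{2} \left(1 + 2 \sqrt{2}\right)$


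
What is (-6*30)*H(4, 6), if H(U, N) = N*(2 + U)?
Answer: -6480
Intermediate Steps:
(-6*30)*H(4, 6) = (-6*30)*(6*(2 + 4)) = -1080*6 = -180*36 = -6480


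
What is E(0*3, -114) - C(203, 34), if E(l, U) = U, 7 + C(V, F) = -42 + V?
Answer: -268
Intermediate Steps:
C(V, F) = -49 + V (C(V, F) = -7 + (-42 + V) = -49 + V)
E(0*3, -114) - C(203, 34) = -114 - (-49 + 203) = -114 - 1*154 = -114 - 154 = -268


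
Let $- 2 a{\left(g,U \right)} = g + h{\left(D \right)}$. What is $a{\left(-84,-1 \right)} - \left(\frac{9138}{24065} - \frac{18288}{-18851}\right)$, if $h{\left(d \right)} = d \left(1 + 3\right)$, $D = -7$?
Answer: $\frac{24792000482}{453649315} \approx 54.65$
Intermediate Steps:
$h{\left(d \right)} = 4 d$ ($h{\left(d \right)} = d 4 = 4 d$)
$a{\left(g,U \right)} = 14 - \frac{g}{2}$ ($a{\left(g,U \right)} = - \frac{g + 4 \left(-7\right)}{2} = - \frac{g - 28}{2} = - \frac{-28 + g}{2} = 14 - \frac{g}{2}$)
$a{\left(-84,-1 \right)} - \left(\frac{9138}{24065} - \frac{18288}{-18851}\right) = \left(14 - -42\right) - \left(\frac{9138}{24065} - \frac{18288}{-18851}\right) = \left(14 + 42\right) - \left(9138 \cdot \frac{1}{24065} - - \frac{18288}{18851}\right) = 56 - \left(\frac{9138}{24065} + \frac{18288}{18851}\right) = 56 - \frac{612361158}{453649315} = \frac{24792000482}{453649315}$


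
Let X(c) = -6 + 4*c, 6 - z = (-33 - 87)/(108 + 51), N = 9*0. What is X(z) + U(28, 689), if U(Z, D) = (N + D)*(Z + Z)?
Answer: 2046066/53 ≈ 38605.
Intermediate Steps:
N = 0
U(Z, D) = 2*D*Z (U(Z, D) = (0 + D)*(Z + Z) = D*(2*Z) = 2*D*Z)
z = 358/53 (z = 6 - (-33 - 87)/(108 + 51) = 6 - (-120)/159 = 6 - 1*(-40/53) = 6 + 40/53 = 358/53 ≈ 6.7547)
X(z) + U(28, 689) = (-6 + 4*(358/53)) + 2*689*28 = (-6 + 1432/53) + 38584 = 1114/53 + 38584 = 2046066/53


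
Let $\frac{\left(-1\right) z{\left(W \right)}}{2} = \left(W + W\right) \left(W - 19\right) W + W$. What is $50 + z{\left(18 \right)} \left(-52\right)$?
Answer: $-65470$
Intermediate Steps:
$z{\left(W \right)} = - 2 W - 4 W^{2} \left(-19 + W\right)$ ($z{\left(W \right)} = - 2 \left(\left(W + W\right) \left(W - 19\right) W + W\right) = - 2 \left(2 W \left(-19 + W\right) W + W\right) = - 2 \left(2 W^{2} \left(-19 + W\right) + W\right) = - 2 \left(W + 2 W^{2} \left(-19 + W\right)\right) = - 2 W - 4 W^{2} \left(-19 + W\right)$)
$50 + z{\left(18 \right)} \left(-52\right) = 50 + 2 \cdot 18 \left(-1 - 2 \cdot 18^{2} + 38 \cdot 18\right) \left(-52\right) = 50 + 2 \cdot 18 \left(-1 - 648 + 684\right) \left(-52\right) = 50 + 2 \cdot 18 \cdot 35 \left(-52\right) = 50 + 1260 \left(-52\right) = 50 - 65520 = -65470$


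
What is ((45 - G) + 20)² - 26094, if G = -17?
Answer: -19370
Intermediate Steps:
((45 - G) + 20)² - 26094 = ((45 - 1*(-17)) + 20)² - 26094 = ((45 + 17) + 20)² - 26094 = (62 + 20)² - 26094 = 82² - 26094 = 6724 - 26094 = -19370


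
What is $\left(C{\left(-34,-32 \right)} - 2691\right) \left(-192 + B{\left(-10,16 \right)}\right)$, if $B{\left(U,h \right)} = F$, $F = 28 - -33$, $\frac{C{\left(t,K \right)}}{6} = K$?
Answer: $377673$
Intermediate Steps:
$C{\left(t,K \right)} = 6 K$
$F = 61$ ($F = 28 + 33 = 61$)
$B{\left(U,h \right)} = 61$
$\left(C{\left(-34,-32 \right)} - 2691\right) \left(-192 + B{\left(-10,16 \right)}\right) = \left(6 \left(-32\right) - 2691\right) \left(-192 + 61\right) = \left(-192 - 2691\right) \left(-131\right) = \left(-2883\right) \left(-131\right) = 377673$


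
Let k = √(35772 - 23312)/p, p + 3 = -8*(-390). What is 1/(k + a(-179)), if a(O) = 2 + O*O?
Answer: 311319822627/9975621076424501 - 6234*√3115/9975621076424501 ≈ 3.1208e-5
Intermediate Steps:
p = 3117 (p = -3 - 8*(-390) = -3 + 3120 = 3117)
k = 2*√3115/3117 (k = √(35772 - 23312)/3117 = √12460*(1/3117) = (2*√3115)*(1/3117) = 2*√3115/3117 ≈ 0.035811)
a(O) = 2 + O²
1/(k + a(-179)) = 1/(2*√3115/3117 + (2 + (-179)²)) = 1/(2*√3115/3117 + (2 + 32041)) = 1/(2*√3115/3117 + 32043) = 1/(32043 + 2*√3115/3117)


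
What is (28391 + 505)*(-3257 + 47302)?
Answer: 1272724320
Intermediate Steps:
(28391 + 505)*(-3257 + 47302) = 28896*44045 = 1272724320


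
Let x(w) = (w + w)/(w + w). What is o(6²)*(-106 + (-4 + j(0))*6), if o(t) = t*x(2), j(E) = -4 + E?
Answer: -5544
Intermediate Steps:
x(w) = 1 (x(w) = (2*w)/((2*w)) = (2*w)*(1/(2*w)) = 1)
o(t) = t (o(t) = t*1 = t)
o(6²)*(-106 + (-4 + j(0))*6) = 6²*(-106 + (-4 + (-4 + 0))*6) = 36*(-106 + (-4 - 4)*6) = 36*(-106 - 8*6) = 36*(-106 - 48) = 36*(-154) = -5544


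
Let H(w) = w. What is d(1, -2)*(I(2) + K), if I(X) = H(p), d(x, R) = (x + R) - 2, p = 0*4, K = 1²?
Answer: -3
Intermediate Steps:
K = 1
p = 0
d(x, R) = -2 + R + x (d(x, R) = (R + x) - 2 = -2 + R + x)
I(X) = 0
d(1, -2)*(I(2) + K) = (-2 - 2 + 1)*(0 + 1) = -3*1 = -3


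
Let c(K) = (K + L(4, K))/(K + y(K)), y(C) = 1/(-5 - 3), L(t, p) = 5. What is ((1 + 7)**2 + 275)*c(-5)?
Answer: 0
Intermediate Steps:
y(C) = -1/8 (y(C) = 1/(-8) = -1/8)
c(K) = (5 + K)/(-1/8 + K) (c(K) = (K + 5)/(K - 1/8) = (5 + K)/(-1/8 + K))
((1 + 7)**2 + 275)*c(-5) = ((1 + 7)**2 + 275)*(8*(5 - 5)/(-1 + 8*(-5))) = (8**2 + 275)*(8*0/(-1 - 40)) = (64 + 275)*(8*0/(-41)) = 339*(8*(-1/41)*0) = 339*0 = 0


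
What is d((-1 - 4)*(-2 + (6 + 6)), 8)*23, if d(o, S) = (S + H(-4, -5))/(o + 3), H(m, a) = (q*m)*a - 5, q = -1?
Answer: 391/47 ≈ 8.3192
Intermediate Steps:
H(m, a) = -5 - a*m (H(m, a) = (-m)*a - 5 = -a*m - 5 = -5 - a*m)
d(o, S) = (-25 + S)/(3 + o) (d(o, S) = (S + (-5 - 1*(-5)*(-4)))/(o + 3) = (S + (-5 - 20))/(3 + o) = (S - 25)/(3 + o) = (-25 + S)/(3 + o))
d((-1 - 4)*(-2 + (6 + 6)), 8)*23 = ((-25 + 8)/(3 + (-1 - 4)*(-2 + (6 + 6))))*23 = (-17/(3 - 5*(-2 + 12)))*23 = (-17/(3 - 5*10))*23 = (-17/(3 - 50))*23 = (-17/(-47))*23 = -1/47*(-17)*23 = (17/47)*23 = 391/47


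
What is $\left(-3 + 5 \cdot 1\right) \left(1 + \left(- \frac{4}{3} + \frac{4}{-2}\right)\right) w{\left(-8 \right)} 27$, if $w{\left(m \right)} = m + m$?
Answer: $2016$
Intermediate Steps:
$w{\left(m \right)} = 2 m$
$\left(-3 + 5 \cdot 1\right) \left(1 + \left(- \frac{4}{3} + \frac{4}{-2}\right)\right) w{\left(-8 \right)} 27 = \left(-3 + 5 \cdot 1\right) \left(1 + \left(- \frac{4}{3} + \frac{4}{-2}\right)\right) 2 \left(-8\right) 27 = \left(-3 + 5\right) \left(1 + \left(\left(-4\right) \frac{1}{3} + 4 \left(- \frac{1}{2}\right)\right)\right) \left(-16\right) 27 = 2 \left(1 - \frac{10}{3}\right) \left(-16\right) 27 = 2 \left(- \frac{7}{3}\right) \left(-16\right) 27 = \left(- \frac{14}{3}\right) \left(-16\right) 27 = \frac{224}{3} \cdot 27 = 2016$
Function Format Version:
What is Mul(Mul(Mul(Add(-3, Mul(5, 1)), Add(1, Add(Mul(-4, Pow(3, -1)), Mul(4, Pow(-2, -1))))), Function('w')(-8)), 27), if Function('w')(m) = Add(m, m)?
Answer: 2016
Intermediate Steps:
Function('w')(m) = Mul(2, m)
Mul(Mul(Mul(Add(-3, Mul(5, 1)), Add(1, Add(Mul(-4, Pow(3, -1)), Mul(4, Pow(-2, -1))))), Function('w')(-8)), 27) = Mul(Mul(Mul(Add(-3, Mul(5, 1)), Add(1, Add(Mul(-4, Pow(3, -1)), Mul(4, Pow(-2, -1))))), Mul(2, -8)), 27) = Mul(Mul(Mul(Add(-3, 5), Add(1, Add(Mul(-4, Rational(1, 3)), Mul(4, Rational(-1, 2))))), -16), 27) = Mul(Mul(Mul(2, Add(1, Add(Rational(-4, 3), -2))), -16), 27) = Mul(Mul(Mul(2, Add(1, Rational(-10, 3))), -16), 27) = Mul(Mul(Mul(2, Rational(-7, 3)), -16), 27) = Mul(Mul(Rational(-14, 3), -16), 27) = Mul(Rational(224, 3), 27) = 2016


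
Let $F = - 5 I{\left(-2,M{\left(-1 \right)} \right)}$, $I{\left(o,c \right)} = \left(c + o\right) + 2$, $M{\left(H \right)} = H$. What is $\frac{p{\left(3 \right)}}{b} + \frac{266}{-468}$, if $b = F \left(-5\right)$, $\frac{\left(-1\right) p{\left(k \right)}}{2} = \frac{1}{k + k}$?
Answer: $- \frac{3247}{5850} \approx -0.55504$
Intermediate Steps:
$I{\left(o,c \right)} = 2 + c + o$
$p{\left(k \right)} = - \frac{1}{k}$ ($p{\left(k \right)} = - \frac{2}{k + k} = - \frac{2}{2 k} = - 2 \frac{1}{2 k} = - \frac{1}{k}$)
$F = 5$ ($F = - 5 \left(2 - 1 - 2\right) = \left(-5\right) \left(-1\right) = 5$)
$b = -25$ ($b = 5 \left(-5\right) = -25$)
$\frac{p{\left(3 \right)}}{b} + \frac{266}{-468} = \frac{\left(-1\right) \frac{1}{3}}{-25} + \frac{266}{-468} = \left(-1\right) \frac{1}{3} \left(- \frac{1}{25}\right) + 266 \left(- \frac{1}{468}\right) = \left(- \frac{1}{3}\right) \left(- \frac{1}{25}\right) - \frac{133}{234} = \frac{1}{75} - \frac{133}{234} = - \frac{3247}{5850}$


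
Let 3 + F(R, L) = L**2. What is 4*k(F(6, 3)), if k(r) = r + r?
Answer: 48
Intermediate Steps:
F(R, L) = -3 + L**2
k(r) = 2*r
4*k(F(6, 3)) = 4*(2*(-3 + 3**2)) = 4*(2*(-3 + 9)) = 4*(2*6) = 4*12 = 48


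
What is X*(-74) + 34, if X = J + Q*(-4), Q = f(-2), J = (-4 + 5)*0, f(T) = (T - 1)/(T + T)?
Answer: 256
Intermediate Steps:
f(T) = (-1 + T)/(2*T) (f(T) = (-1 + T)/((2*T)) = (-1 + T)*(1/(2*T)) = (-1 + T)/(2*T))
J = 0 (J = 1*0 = 0)
Q = ¾ (Q = (½)*(-1 - 2)/(-2) = (½)*(-½)*(-3) = ¾ ≈ 0.75000)
X = -3 (X = 0 + (¾)*(-4) = 0 - 3 = -3)
X*(-74) + 34 = -3*(-74) + 34 = 222 + 34 = 256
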